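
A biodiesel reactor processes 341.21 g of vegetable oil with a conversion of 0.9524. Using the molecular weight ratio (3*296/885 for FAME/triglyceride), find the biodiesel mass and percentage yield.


m_FAME = oil * conv * (3 * 296 / 885) = oil * conv * (888/885)
= 341.21 * 0.9524 * 888 / 885
= 326.0700 g
Y = m_FAME / oil * 100 = conv * (888/885) * 100
= 0.9524 * 888 / 885 * 100
= 95.56%

326.0700 g FAME; Y = 95.56%


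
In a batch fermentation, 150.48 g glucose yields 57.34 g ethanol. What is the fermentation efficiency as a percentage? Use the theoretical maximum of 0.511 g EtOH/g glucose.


Fermentation efficiency = (actual / (0.511 * glucose)) * 100
= (57.34 / (0.511 * 150.48)) * 100
= 74.5689%

74.5689%


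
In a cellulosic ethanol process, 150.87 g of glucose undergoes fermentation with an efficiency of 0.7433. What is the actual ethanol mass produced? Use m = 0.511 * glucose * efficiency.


Actual ethanol: m = 0.511 * 150.87 * 0.7433
m = 57.3044 g

57.3044 g


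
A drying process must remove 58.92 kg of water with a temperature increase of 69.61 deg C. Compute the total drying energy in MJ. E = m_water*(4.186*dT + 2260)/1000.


E = m_water * (4.186 * dT + 2260) / 1000
= 58.92 * (4.186 * 69.61 + 2260) / 1000
= 150.3277 MJ

150.3277 MJ


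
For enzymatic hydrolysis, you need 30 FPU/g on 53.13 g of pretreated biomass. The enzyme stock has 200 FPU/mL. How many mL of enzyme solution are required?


V = dosage * m_sub / activity
V = 30 * 53.13 / 200
V = 7.9695 mL

7.9695 mL


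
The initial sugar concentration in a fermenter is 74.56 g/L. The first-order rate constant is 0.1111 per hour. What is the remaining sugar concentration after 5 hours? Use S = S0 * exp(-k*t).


S = S0 * exp(-k * t)
S = 74.56 * exp(-0.1111 * 5)
S = 42.7814 g/L

42.7814 g/L


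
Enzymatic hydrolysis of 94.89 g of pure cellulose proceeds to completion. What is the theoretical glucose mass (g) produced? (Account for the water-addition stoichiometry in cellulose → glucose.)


glucose = cellulose * 180/162
= 94.89 * 180/162
= 105.4333 g

105.4333 g


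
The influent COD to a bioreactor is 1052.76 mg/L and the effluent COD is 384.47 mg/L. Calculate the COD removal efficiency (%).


eta = (COD_in - COD_out) / COD_in * 100
= (1052.76 - 384.47) / 1052.76 * 100
= 63.4798%

63.4798%


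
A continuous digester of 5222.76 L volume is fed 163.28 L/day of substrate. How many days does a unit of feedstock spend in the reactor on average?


HRT = V / Q
= 5222.76 / 163.28
= 31.9865 days

31.9865 days


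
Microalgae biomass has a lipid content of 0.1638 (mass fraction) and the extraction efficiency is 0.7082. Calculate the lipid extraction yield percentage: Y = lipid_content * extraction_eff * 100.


Y = lipid_content * extraction_eff * 100
= 0.1638 * 0.7082 * 100
= 11.6003%

11.6003%


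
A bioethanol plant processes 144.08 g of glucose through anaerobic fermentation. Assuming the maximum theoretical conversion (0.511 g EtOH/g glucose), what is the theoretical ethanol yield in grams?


Theoretical ethanol yield: m_EtOH = 0.511 * m_glucose
m_EtOH = 0.511 * 144.08 = 73.6249 g

73.6249 g


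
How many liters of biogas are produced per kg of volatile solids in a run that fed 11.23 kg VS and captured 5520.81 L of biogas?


Y = V / VS
= 5520.81 / 11.23
= 491.6126 L/kg VS

491.6126 L/kg VS


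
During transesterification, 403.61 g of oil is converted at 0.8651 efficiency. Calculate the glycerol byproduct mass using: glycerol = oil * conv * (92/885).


glycerol = oil * conv * (92/885)
= 403.61 * 0.8651 * 92 / 885
= 36.2972 g

36.2972 g


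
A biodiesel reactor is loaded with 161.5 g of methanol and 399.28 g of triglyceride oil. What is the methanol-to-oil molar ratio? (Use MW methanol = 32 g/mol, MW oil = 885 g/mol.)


Molar ratio = n_MeOH / n_oil = (MeOH/32) / (oil/885) = (MeOH * 885) / (32 * oil)
= (161.5 * 885) / (32 * 399.28)
= 11.1863

11.1863


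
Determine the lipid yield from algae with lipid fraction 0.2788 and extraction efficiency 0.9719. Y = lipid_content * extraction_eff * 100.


Y = lipid_content * extraction_eff * 100
= 0.2788 * 0.9719 * 100
= 27.0966%

27.0966%


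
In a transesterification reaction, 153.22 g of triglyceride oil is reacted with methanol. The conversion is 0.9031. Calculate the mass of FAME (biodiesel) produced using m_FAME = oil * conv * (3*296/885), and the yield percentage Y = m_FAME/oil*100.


m_FAME = oil * conv * (3 * 296 / 885) = oil * conv * (888/885)
= 153.22 * 0.9031 * 888 / 885
= 138.8420 g
Y = m_FAME / oil * 100 = conv * (888/885) * 100
= 0.9031 * 888 / 885 * 100
= 90.62%

138.8420 g FAME; Y = 90.62%


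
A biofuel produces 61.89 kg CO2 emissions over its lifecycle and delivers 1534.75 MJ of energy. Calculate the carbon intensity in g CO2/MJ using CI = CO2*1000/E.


CI = CO2 * 1000 / E
= 61.89 * 1000 / 1534.75
= 40.3258 g CO2/MJ

40.3258 g CO2/MJ


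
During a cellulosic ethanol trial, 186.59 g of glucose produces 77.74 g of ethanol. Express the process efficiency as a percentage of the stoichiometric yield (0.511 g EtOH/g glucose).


Fermentation efficiency = (actual / (0.511 * glucose)) * 100
= (77.74 / (0.511 * 186.59)) * 100
= 81.5333%

81.5333%


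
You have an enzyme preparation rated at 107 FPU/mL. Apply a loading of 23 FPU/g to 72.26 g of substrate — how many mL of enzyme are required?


V = dosage * m_sub / activity
V = 23 * 72.26 / 107
V = 15.5325 mL

15.5325 mL


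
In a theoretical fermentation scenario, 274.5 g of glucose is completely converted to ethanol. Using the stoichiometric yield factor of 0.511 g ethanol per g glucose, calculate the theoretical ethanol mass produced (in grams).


Theoretical ethanol yield: m_EtOH = 0.511 * m_glucose
m_EtOH = 0.511 * 274.5 = 140.2695 g

140.2695 g


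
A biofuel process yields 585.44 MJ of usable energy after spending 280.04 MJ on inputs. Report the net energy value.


NEV = E_out - E_in
= 585.44 - 280.04
= 305.4000 MJ

305.4000 MJ


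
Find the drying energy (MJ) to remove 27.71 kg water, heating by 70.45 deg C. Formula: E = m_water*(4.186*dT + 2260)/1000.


E = m_water * (4.186 * dT + 2260) / 1000
= 27.71 * (4.186 * 70.45 + 2260) / 1000
= 70.7964 MJ

70.7964 MJ


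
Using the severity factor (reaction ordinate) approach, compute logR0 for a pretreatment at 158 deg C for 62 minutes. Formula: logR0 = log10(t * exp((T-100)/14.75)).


logR0 = log10(t * exp((T - 100) / 14.75))
= log10(62 * exp((158 - 100) / 14.75))
= 3.5001

3.5001


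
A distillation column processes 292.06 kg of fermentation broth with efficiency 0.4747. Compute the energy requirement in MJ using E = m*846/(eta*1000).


E = m * 846 / (eta * 1000)
= 292.06 * 846 / (0.4747 * 1000)
= 520.5030 MJ

520.5030 MJ


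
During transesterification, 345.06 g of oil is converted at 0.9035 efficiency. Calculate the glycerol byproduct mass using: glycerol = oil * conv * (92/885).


glycerol = oil * conv * (92/885)
= 345.06 * 0.9035 * 92 / 885
= 32.4091 g

32.4091 g


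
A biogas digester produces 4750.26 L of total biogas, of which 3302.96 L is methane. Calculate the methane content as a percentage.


CH4% = V_CH4 / V_total * 100
= 3302.96 / 4750.26 * 100
= 69.5322%

69.5322%


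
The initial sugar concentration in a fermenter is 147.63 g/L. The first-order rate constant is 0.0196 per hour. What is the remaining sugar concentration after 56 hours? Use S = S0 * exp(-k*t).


S = S0 * exp(-k * t)
S = 147.63 * exp(-0.0196 * 56)
S = 49.2598 g/L

49.2598 g/L


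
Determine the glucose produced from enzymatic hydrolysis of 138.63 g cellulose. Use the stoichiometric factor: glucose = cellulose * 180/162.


glucose = cellulose * 180/162
= 138.63 * 180/162
= 154.0333 g

154.0333 g


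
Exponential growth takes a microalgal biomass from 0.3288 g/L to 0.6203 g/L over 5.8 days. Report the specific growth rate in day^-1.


mu = ln(X2/X1) / dt
= ln(0.6203/0.3288) / 5.8
= 0.1094 per day

0.1094 per day


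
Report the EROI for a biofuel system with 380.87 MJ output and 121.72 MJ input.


EROI = E_out / E_in
= 380.87 / 121.72
= 3.1291

3.1291


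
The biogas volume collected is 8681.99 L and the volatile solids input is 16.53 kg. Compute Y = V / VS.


Y = V / VS
= 8681.99 / 16.53
= 525.2263 L/kg VS

525.2263 L/kg VS


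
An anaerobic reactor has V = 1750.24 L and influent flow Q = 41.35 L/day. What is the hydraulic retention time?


HRT = V / Q
= 1750.24 / 41.35
= 42.3274 days

42.3274 days


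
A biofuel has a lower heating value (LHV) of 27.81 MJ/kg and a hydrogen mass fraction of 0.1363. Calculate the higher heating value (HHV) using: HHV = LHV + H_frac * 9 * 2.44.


HHV = LHV + H_frac * 9 * 2.44
= 27.81 + 0.1363 * 9 * 2.44
= 30.8031 MJ/kg

30.8031 MJ/kg


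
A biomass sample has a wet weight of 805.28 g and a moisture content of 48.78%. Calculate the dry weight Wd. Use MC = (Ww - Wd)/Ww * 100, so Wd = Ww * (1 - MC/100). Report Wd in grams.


Wd = Ww * (1 - MC/100)
= 805.28 * (1 - 48.78/100)
= 412.4644 g

412.4644 g


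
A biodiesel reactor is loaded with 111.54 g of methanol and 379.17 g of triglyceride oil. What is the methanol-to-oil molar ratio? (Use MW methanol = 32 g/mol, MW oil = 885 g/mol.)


Molar ratio = n_MeOH / n_oil = (MeOH/32) / (oil/885) = (MeOH * 885) / (32 * oil)
= (111.54 * 885) / (32 * 379.17)
= 8.1356

8.1356


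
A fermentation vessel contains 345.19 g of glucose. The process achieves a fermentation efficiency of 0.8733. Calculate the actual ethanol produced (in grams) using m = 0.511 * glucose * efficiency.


Actual ethanol: m = 0.511 * 345.19 * 0.8733
m = 154.0432 g

154.0432 g


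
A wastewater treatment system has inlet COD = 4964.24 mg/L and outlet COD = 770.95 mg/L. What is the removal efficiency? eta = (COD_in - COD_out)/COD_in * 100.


eta = (COD_in - COD_out) / COD_in * 100
= (4964.24 - 770.95) / 4964.24 * 100
= 84.4699%

84.4699%


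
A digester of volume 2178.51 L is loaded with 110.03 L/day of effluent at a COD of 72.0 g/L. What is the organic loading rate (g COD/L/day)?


OLR = Q * S / V
= 110.03 * 72.0 / 2178.51
= 3.6365 g/L/day

3.6365 g/L/day


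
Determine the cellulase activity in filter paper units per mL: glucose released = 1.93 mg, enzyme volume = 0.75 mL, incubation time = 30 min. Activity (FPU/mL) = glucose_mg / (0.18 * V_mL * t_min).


Activity = glucose_mg / (0.18 mg/umol * V_mL * t_min)
= 1.93 / (0.18 * 0.75 * 30)
= 0.4765 FPU/mL

0.4765 FPU/mL


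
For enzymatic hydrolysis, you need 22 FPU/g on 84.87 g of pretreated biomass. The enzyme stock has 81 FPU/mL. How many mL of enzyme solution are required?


V = dosage * m_sub / activity
V = 22 * 84.87 / 81
V = 23.0511 mL

23.0511 mL


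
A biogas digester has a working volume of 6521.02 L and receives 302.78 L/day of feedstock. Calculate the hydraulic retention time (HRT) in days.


HRT = V / Q
= 6521.02 / 302.78
= 21.5372 days

21.5372 days


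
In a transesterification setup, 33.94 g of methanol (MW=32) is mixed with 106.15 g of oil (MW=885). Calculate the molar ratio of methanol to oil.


Molar ratio = n_MeOH / n_oil = (MeOH/32) / (oil/885) = (MeOH * 885) / (32 * oil)
= (33.94 * 885) / (32 * 106.15)
= 8.8427

8.8427


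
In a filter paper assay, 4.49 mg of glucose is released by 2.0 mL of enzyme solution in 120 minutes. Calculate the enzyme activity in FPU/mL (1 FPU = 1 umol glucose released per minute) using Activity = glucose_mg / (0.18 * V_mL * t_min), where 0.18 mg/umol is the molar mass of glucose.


Activity = glucose_mg / (0.18 mg/umol * V_mL * t_min)
= 4.49 / (0.18 * 2.0 * 120)
= 0.1039 FPU/mL

0.1039 FPU/mL


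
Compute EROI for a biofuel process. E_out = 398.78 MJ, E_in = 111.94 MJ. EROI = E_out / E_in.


EROI = E_out / E_in
= 398.78 / 111.94
= 3.5624

3.5624


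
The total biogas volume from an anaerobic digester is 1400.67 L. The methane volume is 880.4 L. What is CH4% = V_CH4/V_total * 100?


CH4% = V_CH4 / V_total * 100
= 880.4 / 1400.67 * 100
= 62.8556%

62.8556%


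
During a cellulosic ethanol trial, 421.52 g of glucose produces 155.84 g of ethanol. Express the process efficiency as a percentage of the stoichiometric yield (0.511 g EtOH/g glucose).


Fermentation efficiency = (actual / (0.511 * glucose)) * 100
= (155.84 / (0.511 * 421.52)) * 100
= 72.3502%

72.3502%


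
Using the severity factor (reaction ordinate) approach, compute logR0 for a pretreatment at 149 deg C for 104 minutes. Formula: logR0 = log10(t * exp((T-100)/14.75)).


logR0 = log10(t * exp((T - 100) / 14.75))
= log10(104 * exp((149 - 100) / 14.75))
= 3.4598

3.4598


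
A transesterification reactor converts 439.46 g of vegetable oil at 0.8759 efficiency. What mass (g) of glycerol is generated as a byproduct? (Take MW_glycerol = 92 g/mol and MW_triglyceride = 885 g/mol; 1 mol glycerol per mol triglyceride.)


glycerol = oil * conv * (92/885)
= 439.46 * 0.8759 * 92 / 885
= 40.0146 g

40.0146 g


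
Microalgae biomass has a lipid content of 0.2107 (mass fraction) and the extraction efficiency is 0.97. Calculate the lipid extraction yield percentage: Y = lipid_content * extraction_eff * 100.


Y = lipid_content * extraction_eff * 100
= 0.2107 * 0.97 * 100
= 20.4379%

20.4379%


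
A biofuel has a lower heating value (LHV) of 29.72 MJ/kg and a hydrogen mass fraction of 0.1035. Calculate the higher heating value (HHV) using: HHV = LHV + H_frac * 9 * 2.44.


HHV = LHV + H_frac * 9 * 2.44
= 29.72 + 0.1035 * 9 * 2.44
= 31.9929 MJ/kg

31.9929 MJ/kg


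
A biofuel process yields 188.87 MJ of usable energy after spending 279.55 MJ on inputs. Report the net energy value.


NEV = E_out - E_in
= 188.87 - 279.55
= -90.6800 MJ

-90.6800 MJ


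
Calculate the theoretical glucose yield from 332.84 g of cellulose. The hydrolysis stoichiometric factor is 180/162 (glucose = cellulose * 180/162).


glucose = cellulose * 180/162
= 332.84 * 180/162
= 369.8222 g

369.8222 g


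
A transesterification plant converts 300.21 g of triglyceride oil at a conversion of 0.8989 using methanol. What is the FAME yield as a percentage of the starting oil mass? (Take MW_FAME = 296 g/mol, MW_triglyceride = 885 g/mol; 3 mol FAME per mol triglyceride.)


m_FAME = oil * conv * (3 * 296 / 885) = oil * conv * (888/885)
= 300.21 * 0.8989 * 888 / 885
= 270.7735 g
Y = m_FAME / oil * 100 = conv * (888/885) * 100
= 0.8989 * 888 / 885 * 100
= 90.19%

90.19%


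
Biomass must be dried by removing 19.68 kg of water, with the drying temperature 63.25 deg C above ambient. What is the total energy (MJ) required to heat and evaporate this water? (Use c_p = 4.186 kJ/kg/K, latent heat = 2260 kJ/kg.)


E = m_water * (4.186 * dT + 2260) / 1000
= 19.68 * (4.186 * 63.25 + 2260) / 1000
= 49.6874 MJ

49.6874 MJ


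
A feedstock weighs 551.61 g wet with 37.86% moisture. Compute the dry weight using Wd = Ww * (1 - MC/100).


Wd = Ww * (1 - MC/100)
= 551.61 * (1 - 37.86/100)
= 342.7705 g

342.7705 g


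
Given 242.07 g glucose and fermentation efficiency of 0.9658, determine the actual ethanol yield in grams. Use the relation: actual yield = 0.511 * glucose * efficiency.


Actual ethanol: m = 0.511 * 242.07 * 0.9658
m = 119.4673 g

119.4673 g


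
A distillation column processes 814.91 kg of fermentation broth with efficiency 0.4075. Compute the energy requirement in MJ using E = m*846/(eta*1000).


E = m * 846 / (eta * 1000)
= 814.91 * 846 / (0.4075 * 1000)
= 1691.8132 MJ

1691.8132 MJ


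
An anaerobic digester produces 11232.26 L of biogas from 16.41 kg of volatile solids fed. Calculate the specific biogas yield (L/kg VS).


Y = V / VS
= 11232.26 / 16.41
= 684.4765 L/kg VS

684.4765 L/kg VS


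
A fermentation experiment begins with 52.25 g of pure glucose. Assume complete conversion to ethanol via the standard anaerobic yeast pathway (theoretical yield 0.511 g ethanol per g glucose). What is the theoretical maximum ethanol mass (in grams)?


Theoretical ethanol yield: m_EtOH = 0.511 * m_glucose
m_EtOH = 0.511 * 52.25 = 26.6998 g

26.6998 g


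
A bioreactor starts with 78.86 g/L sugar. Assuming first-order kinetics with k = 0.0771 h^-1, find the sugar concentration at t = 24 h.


S = S0 * exp(-k * t)
S = 78.86 * exp(-0.0771 * 24)
S = 12.3948 g/L

12.3948 g/L


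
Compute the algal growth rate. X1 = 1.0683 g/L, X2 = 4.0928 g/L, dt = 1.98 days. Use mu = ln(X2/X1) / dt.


mu = ln(X2/X1) / dt
= ln(4.0928/1.0683) / 1.98
= 0.6784 per day

0.6784 per day


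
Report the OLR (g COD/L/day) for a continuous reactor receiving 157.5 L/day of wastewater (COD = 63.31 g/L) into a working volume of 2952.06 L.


OLR = Q * S / V
= 157.5 * 63.31 / 2952.06
= 3.3778 g/L/day

3.3778 g/L/day


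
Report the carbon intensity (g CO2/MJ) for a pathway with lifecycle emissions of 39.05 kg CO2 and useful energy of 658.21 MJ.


CI = CO2 * 1000 / E
= 39.05 * 1000 / 658.21
= 59.3276 g CO2/MJ

59.3276 g CO2/MJ


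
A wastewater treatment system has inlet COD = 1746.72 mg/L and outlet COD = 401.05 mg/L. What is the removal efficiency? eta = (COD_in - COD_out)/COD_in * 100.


eta = (COD_in - COD_out) / COD_in * 100
= (1746.72 - 401.05) / 1746.72 * 100
= 77.0398%

77.0398%


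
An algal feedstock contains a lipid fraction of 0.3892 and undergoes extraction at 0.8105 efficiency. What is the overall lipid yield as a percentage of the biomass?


Y = lipid_content * extraction_eff * 100
= 0.3892 * 0.8105 * 100
= 31.5447%

31.5447%


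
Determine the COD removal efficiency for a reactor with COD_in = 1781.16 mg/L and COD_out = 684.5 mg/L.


eta = (COD_in - COD_out) / COD_in * 100
= (1781.16 - 684.5) / 1781.16 * 100
= 61.5700%

61.5700%


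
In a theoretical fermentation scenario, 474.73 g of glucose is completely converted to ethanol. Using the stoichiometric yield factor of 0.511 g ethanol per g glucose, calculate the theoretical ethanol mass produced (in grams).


Theoretical ethanol yield: m_EtOH = 0.511 * m_glucose
m_EtOH = 0.511 * 474.73 = 242.5870 g

242.5870 g


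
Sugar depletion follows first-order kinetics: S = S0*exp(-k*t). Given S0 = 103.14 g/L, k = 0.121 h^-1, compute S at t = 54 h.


S = S0 * exp(-k * t)
S = 103.14 * exp(-0.121 * 54)
S = 0.1499 g/L

0.1499 g/L


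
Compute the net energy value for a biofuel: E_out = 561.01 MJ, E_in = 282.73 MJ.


NEV = E_out - E_in
= 561.01 - 282.73
= 278.2800 MJ

278.2800 MJ


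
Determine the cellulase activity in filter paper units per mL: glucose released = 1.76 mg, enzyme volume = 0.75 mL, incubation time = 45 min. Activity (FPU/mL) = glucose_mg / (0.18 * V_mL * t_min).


Activity = glucose_mg / (0.18 mg/umol * V_mL * t_min)
= 1.76 / (0.18 * 0.75 * 45)
= 0.2897 FPU/mL

0.2897 FPU/mL


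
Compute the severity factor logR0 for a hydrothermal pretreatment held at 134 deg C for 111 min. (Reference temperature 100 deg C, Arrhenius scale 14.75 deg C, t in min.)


logR0 = log10(t * exp((T - 100) / 14.75))
= log10(111 * exp((134 - 100) / 14.75))
= 3.0464

3.0464


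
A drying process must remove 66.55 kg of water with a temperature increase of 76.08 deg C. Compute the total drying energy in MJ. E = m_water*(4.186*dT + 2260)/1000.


E = m_water * (4.186 * dT + 2260) / 1000
= 66.55 * (4.186 * 76.08 + 2260) / 1000
= 171.5972 MJ

171.5972 MJ


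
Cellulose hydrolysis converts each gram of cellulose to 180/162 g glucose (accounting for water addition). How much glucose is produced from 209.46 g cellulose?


glucose = cellulose * 180/162
= 209.46 * 180/162
= 232.7333 g

232.7333 g


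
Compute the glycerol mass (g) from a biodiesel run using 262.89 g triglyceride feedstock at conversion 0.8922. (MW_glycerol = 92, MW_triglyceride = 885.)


glycerol = oil * conv * (92/885)
= 262.89 * 0.8922 * 92 / 885
= 24.3826 g

24.3826 g


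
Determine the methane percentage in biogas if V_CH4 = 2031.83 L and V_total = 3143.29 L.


CH4% = V_CH4 / V_total * 100
= 2031.83 / 3143.29 * 100
= 64.6402%

64.6402%


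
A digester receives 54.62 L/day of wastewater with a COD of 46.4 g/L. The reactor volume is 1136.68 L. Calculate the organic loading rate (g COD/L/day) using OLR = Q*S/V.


OLR = Q * S / V
= 54.62 * 46.4 / 1136.68
= 2.2296 g/L/day

2.2296 g/L/day


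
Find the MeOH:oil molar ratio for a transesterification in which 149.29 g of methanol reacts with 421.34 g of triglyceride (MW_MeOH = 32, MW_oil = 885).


Molar ratio = n_MeOH / n_oil = (MeOH/32) / (oil/885) = (MeOH * 885) / (32 * oil)
= (149.29 * 885) / (32 * 421.34)
= 9.7992

9.7992


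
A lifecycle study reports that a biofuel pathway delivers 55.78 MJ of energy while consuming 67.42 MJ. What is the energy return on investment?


EROI = E_out / E_in
= 55.78 / 67.42
= 0.8274

0.8274


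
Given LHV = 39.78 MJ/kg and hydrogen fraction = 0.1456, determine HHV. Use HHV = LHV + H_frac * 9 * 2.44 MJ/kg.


HHV = LHV + H_frac * 9 * 2.44
= 39.78 + 0.1456 * 9 * 2.44
= 42.9774 MJ/kg

42.9774 MJ/kg


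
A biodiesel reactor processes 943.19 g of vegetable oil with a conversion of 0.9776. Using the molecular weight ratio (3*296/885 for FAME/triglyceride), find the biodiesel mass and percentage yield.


m_FAME = oil * conv * (3 * 296 / 885) = oil * conv * (888/885)
= 943.19 * 0.9776 * 888 / 885
= 925.1882 g
Y = m_FAME / oil * 100 = conv * (888/885) * 100
= 0.9776 * 888 / 885 * 100
= 98.09%

925.1882 g FAME; Y = 98.09%


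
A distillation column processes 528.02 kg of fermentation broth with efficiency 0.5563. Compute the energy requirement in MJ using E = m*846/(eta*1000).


E = m * 846 / (eta * 1000)
= 528.02 * 846 / (0.5563 * 1000)
= 802.9928 MJ

802.9928 MJ


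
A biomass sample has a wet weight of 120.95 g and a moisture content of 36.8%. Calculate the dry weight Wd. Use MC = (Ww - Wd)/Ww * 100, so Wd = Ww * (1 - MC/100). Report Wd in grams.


Wd = Ww * (1 - MC/100)
= 120.95 * (1 - 36.8/100)
= 76.4404 g

76.4404 g


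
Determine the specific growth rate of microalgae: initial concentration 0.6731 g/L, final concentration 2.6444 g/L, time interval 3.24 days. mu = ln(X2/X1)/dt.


mu = ln(X2/X1) / dt
= ln(2.6444/0.6731) / 3.24
= 0.4223 per day

0.4223 per day


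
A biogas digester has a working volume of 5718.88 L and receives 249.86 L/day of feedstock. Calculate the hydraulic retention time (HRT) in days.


HRT = V / Q
= 5718.88 / 249.86
= 22.8883 days

22.8883 days


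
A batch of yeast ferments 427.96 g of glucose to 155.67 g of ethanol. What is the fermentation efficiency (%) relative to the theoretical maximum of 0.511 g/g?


Fermentation efficiency = (actual / (0.511 * glucose)) * 100
= (155.67 / (0.511 * 427.96)) * 100
= 71.1837%

71.1837%


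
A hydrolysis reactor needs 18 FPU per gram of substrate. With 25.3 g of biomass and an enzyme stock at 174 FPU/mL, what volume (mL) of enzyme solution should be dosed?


V = dosage * m_sub / activity
V = 18 * 25.3 / 174
V = 2.6172 mL

2.6172 mL


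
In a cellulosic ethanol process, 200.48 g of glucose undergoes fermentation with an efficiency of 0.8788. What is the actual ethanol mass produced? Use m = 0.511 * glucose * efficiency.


Actual ethanol: m = 0.511 * 200.48 * 0.8788
m = 90.0289 g

90.0289 g


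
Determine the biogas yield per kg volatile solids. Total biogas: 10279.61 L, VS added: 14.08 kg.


Y = V / VS
= 10279.61 / 14.08
= 730.0859 L/kg VS

730.0859 L/kg VS


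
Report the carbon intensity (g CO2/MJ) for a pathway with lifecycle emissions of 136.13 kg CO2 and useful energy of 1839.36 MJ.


CI = CO2 * 1000 / E
= 136.13 * 1000 / 1839.36
= 74.0094 g CO2/MJ

74.0094 g CO2/MJ


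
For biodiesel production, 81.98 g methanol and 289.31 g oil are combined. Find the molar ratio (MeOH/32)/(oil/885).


Molar ratio = n_MeOH / n_oil = (MeOH/32) / (oil/885) = (MeOH * 885) / (32 * oil)
= (81.98 * 885) / (32 * 289.31)
= 7.8368

7.8368


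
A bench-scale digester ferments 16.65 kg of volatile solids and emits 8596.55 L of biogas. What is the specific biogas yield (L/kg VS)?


Y = V / VS
= 8596.55 / 16.65
= 516.3093 L/kg VS

516.3093 L/kg VS


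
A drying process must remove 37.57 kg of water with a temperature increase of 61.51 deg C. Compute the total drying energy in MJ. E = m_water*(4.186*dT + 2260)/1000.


E = m_water * (4.186 * dT + 2260) / 1000
= 37.57 * (4.186 * 61.51 + 2260) / 1000
= 94.5818 MJ

94.5818 MJ


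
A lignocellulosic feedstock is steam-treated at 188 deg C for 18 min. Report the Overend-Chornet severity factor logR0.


logR0 = log10(t * exp((T - 100) / 14.75))
= log10(18 * exp((188 - 100) / 14.75))
= 3.8463

3.8463


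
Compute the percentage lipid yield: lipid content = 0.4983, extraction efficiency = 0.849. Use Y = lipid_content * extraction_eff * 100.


Y = lipid_content * extraction_eff * 100
= 0.4983 * 0.849 * 100
= 42.3057%

42.3057%


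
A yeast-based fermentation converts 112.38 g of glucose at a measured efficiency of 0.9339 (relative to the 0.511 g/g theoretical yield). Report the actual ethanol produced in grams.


Actual ethanol: m = 0.511 * 112.38 * 0.9339
m = 53.6303 g

53.6303 g


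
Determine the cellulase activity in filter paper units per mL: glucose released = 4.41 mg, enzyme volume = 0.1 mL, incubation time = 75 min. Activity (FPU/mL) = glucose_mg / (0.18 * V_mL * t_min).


Activity = glucose_mg / (0.18 mg/umol * V_mL * t_min)
= 4.41 / (0.18 * 0.1 * 75)
= 3.2667 FPU/mL

3.2667 FPU/mL


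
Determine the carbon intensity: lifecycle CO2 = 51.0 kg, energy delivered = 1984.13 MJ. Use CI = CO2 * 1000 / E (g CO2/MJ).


CI = CO2 * 1000 / E
= 51.0 * 1000 / 1984.13
= 25.7040 g CO2/MJ

25.7040 g CO2/MJ


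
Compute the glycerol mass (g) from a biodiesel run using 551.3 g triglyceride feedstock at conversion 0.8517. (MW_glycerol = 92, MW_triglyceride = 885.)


glycerol = oil * conv * (92/885)
= 551.3 * 0.8517 * 92 / 885
= 48.8112 g

48.8112 g


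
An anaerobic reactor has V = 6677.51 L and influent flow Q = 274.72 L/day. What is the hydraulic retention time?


HRT = V / Q
= 6677.51 / 274.72
= 24.3066 days

24.3066 days


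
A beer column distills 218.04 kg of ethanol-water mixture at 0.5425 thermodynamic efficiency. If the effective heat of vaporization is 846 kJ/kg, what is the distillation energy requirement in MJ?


E = m * 846 / (eta * 1000)
= 218.04 * 846 / (0.5425 * 1000)
= 340.0218 MJ

340.0218 MJ


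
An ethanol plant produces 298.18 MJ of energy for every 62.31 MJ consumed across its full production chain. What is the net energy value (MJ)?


NEV = E_out - E_in
= 298.18 - 62.31
= 235.8700 MJ

235.8700 MJ


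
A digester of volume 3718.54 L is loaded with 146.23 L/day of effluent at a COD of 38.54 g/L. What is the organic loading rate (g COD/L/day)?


OLR = Q * S / V
= 146.23 * 38.54 / 3718.54
= 1.5156 g/L/day

1.5156 g/L/day


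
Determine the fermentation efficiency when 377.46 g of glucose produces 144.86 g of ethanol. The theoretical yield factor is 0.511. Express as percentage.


Fermentation efficiency = (actual / (0.511 * glucose)) * 100
= (144.86 / (0.511 * 377.46)) * 100
= 75.1029%

75.1029%


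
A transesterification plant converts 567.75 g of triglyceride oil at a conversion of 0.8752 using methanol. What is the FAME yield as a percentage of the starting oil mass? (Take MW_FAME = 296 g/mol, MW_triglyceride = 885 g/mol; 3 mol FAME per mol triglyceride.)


m_FAME = oil * conv * (3 * 296 / 885) = oil * conv * (888/885)
= 567.75 * 0.8752 * 888 / 885
= 498.5792 g
Y = m_FAME / oil * 100 = conv * (888/885) * 100
= 0.8752 * 888 / 885 * 100
= 87.82%

87.82%


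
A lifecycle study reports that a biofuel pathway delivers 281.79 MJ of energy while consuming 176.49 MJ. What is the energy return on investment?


EROI = E_out / E_in
= 281.79 / 176.49
= 1.5966

1.5966


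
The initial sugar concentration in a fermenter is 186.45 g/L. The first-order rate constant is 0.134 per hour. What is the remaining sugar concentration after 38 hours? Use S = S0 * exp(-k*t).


S = S0 * exp(-k * t)
S = 186.45 * exp(-0.134 * 38)
S = 1.1459 g/L

1.1459 g/L


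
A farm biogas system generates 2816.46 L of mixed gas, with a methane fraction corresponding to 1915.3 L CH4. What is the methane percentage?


CH4% = V_CH4 / V_total * 100
= 1915.3 / 2816.46 * 100
= 68.0038%

68.0038%


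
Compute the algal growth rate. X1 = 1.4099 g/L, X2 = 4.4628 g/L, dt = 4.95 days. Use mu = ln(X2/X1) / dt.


mu = ln(X2/X1) / dt
= ln(4.4628/1.4099) / 4.95
= 0.2328 per day

0.2328 per day


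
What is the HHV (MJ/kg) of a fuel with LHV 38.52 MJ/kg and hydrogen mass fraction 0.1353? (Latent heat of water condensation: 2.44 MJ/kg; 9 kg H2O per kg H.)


HHV = LHV + H_frac * 9 * 2.44
= 38.52 + 0.1353 * 9 * 2.44
= 41.4912 MJ/kg

41.4912 MJ/kg


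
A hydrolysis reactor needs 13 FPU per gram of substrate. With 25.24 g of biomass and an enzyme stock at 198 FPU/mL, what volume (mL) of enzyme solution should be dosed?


V = dosage * m_sub / activity
V = 13 * 25.24 / 198
V = 1.6572 mL

1.6572 mL


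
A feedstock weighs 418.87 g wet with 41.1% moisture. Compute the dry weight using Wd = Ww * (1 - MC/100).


Wd = Ww * (1 - MC/100)
= 418.87 * (1 - 41.1/100)
= 246.7144 g

246.7144 g


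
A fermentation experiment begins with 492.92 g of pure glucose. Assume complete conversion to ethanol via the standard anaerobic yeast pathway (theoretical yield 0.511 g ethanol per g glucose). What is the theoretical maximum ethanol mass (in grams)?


Theoretical ethanol yield: m_EtOH = 0.511 * m_glucose
m_EtOH = 0.511 * 492.92 = 251.8821 g

251.8821 g


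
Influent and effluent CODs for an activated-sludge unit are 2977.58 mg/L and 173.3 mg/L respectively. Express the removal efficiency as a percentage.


eta = (COD_in - COD_out) / COD_in * 100
= (2977.58 - 173.3) / 2977.58 * 100
= 94.1798%

94.1798%


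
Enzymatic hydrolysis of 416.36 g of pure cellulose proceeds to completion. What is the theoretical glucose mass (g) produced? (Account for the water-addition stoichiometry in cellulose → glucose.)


glucose = cellulose * 180/162
= 416.36 * 180/162
= 462.6222 g

462.6222 g


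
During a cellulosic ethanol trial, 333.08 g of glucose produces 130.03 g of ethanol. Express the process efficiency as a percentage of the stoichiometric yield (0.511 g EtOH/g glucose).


Fermentation efficiency = (actual / (0.511 * glucose)) * 100
= (130.03 / (0.511 * 333.08)) * 100
= 76.3966%

76.3966%


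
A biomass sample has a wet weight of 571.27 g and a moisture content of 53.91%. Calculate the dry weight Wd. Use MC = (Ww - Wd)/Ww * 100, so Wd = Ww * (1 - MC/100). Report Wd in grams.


Wd = Ww * (1 - MC/100)
= 571.27 * (1 - 53.91/100)
= 263.2983 g

263.2983 g


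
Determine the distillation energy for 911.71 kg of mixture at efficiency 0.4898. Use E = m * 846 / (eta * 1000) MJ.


E = m * 846 / (eta * 1000)
= 911.71 * 846 / (0.4898 * 1000)
= 1574.7380 MJ

1574.7380 MJ


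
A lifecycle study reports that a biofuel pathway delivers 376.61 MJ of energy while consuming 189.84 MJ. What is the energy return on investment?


EROI = E_out / E_in
= 376.61 / 189.84
= 1.9838

1.9838


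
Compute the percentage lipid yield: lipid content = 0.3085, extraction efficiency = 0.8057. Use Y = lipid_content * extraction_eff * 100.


Y = lipid_content * extraction_eff * 100
= 0.3085 * 0.8057 * 100
= 24.8558%

24.8558%


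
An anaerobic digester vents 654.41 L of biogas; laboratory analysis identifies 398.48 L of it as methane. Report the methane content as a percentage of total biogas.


CH4% = V_CH4 / V_total * 100
= 398.48 / 654.41 * 100
= 60.8915%

60.8915%


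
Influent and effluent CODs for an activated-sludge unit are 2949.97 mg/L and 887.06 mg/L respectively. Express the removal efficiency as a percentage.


eta = (COD_in - COD_out) / COD_in * 100
= (2949.97 - 887.06) / 2949.97 * 100
= 69.9299%

69.9299%


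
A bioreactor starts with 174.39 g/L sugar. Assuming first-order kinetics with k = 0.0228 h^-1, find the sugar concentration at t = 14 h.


S = S0 * exp(-k * t)
S = 174.39 * exp(-0.0228 * 14)
S = 126.7345 g/L

126.7345 g/L


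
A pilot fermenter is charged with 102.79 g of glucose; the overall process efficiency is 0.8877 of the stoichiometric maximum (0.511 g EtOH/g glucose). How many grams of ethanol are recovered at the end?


Actual ethanol: m = 0.511 * 102.79 * 0.8877
m = 46.6271 g

46.6271 g


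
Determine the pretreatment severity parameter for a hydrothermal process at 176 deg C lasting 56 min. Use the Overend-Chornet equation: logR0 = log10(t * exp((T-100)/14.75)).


logR0 = log10(t * exp((T - 100) / 14.75))
= log10(56 * exp((176 - 100) / 14.75))
= 3.9859

3.9859


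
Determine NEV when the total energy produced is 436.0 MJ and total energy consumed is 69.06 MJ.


NEV = E_out - E_in
= 436.0 - 69.06
= 366.9400 MJ

366.9400 MJ


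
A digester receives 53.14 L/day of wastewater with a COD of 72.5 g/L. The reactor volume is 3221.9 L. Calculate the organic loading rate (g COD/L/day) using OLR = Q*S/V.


OLR = Q * S / V
= 53.14 * 72.5 / 3221.9
= 1.1958 g/L/day

1.1958 g/L/day


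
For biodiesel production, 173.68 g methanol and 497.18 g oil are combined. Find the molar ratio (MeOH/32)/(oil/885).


Molar ratio = n_MeOH / n_oil = (MeOH/32) / (oil/885) = (MeOH * 885) / (32 * oil)
= (173.68 * 885) / (32 * 497.18)
= 9.6612

9.6612


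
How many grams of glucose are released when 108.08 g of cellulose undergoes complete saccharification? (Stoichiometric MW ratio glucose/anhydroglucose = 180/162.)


glucose = cellulose * 180/162
= 108.08 * 180/162
= 120.0889 g

120.0889 g


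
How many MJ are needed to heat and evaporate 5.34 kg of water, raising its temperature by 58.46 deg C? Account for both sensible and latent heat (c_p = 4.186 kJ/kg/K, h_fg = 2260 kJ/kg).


E = m_water * (4.186 * dT + 2260) / 1000
= 5.34 * (4.186 * 58.46 + 2260) / 1000
= 13.3752 MJ

13.3752 MJ


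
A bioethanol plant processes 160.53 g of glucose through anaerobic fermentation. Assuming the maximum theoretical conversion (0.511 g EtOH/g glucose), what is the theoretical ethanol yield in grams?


Theoretical ethanol yield: m_EtOH = 0.511 * m_glucose
m_EtOH = 0.511 * 160.53 = 82.0308 g

82.0308 g


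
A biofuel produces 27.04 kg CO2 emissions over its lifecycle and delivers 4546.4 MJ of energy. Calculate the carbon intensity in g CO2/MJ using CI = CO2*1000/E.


CI = CO2 * 1000 / E
= 27.04 * 1000 / 4546.4
= 5.9476 g CO2/MJ

5.9476 g CO2/MJ


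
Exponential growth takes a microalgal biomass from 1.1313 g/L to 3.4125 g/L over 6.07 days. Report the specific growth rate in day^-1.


mu = ln(X2/X1) / dt
= ln(3.4125/1.1313) / 6.07
= 0.1819 per day

0.1819 per day


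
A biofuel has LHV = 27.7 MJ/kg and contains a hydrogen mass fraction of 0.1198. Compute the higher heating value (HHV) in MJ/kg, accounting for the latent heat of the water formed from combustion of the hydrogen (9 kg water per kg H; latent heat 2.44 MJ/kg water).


HHV = LHV + H_frac * 9 * 2.44
= 27.7 + 0.1198 * 9 * 2.44
= 30.3308 MJ/kg

30.3308 MJ/kg


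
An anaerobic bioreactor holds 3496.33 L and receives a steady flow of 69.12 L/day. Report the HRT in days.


HRT = V / Q
= 3496.33 / 69.12
= 50.5835 days

50.5835 days


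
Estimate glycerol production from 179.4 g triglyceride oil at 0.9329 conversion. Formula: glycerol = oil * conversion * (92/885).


glycerol = oil * conv * (92/885)
= 179.4 * 0.9329 * 92 / 885
= 17.3981 g

17.3981 g


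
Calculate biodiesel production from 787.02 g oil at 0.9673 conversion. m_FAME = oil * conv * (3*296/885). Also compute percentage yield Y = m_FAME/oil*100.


m_FAME = oil * conv * (3 * 296 / 885) = oil * conv * (888/885)
= 787.02 * 0.9673 * 888 / 885
= 763.8651 g
Y = m_FAME / oil * 100 = conv * (888/885) * 100
= 0.9673 * 888 / 885 * 100
= 97.06%

763.8651 g FAME; Y = 97.06%


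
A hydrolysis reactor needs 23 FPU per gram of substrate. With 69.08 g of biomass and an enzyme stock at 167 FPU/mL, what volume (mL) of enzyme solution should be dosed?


V = dosage * m_sub / activity
V = 23 * 69.08 / 167
V = 9.5140 mL

9.5140 mL


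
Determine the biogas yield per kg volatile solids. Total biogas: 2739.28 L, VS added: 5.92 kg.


Y = V / VS
= 2739.28 / 5.92
= 462.7162 L/kg VS

462.7162 L/kg VS


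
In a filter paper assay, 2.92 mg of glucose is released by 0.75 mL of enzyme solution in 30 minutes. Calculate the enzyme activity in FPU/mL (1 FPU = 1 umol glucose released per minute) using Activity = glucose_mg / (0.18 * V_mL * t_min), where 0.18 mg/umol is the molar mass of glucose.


Activity = glucose_mg / (0.18 mg/umol * V_mL * t_min)
= 2.92 / (0.18 * 0.75 * 30)
= 0.7210 FPU/mL

0.7210 FPU/mL


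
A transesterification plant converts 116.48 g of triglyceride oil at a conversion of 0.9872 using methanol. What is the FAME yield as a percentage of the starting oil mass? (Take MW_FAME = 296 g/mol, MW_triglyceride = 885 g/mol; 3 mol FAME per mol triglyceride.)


m_FAME = oil * conv * (3 * 296 / 885) = oil * conv * (888/885)
= 116.48 * 0.9872 * 888 / 885
= 115.3788 g
Y = m_FAME / oil * 100 = conv * (888/885) * 100
= 0.9872 * 888 / 885 * 100
= 99.05%

99.05%


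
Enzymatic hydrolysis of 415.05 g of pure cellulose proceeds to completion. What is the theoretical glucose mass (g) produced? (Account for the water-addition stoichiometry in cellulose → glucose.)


glucose = cellulose * 180/162
= 415.05 * 180/162
= 461.1667 g

461.1667 g


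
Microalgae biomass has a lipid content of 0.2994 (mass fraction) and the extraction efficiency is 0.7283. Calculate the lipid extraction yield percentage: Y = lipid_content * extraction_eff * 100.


Y = lipid_content * extraction_eff * 100
= 0.2994 * 0.7283 * 100
= 21.8053%

21.8053%


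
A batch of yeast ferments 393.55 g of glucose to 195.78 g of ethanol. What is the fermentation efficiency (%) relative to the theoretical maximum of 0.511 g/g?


Fermentation efficiency = (actual / (0.511 * glucose)) * 100
= (195.78 / (0.511 * 393.55)) * 100
= 97.3526%

97.3526%


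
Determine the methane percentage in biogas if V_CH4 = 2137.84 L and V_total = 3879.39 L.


CH4% = V_CH4 / V_total * 100
= 2137.84 / 3879.39 * 100
= 55.1076%

55.1076%


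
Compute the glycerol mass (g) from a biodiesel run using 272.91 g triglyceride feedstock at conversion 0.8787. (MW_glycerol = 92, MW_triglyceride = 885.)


glycerol = oil * conv * (92/885)
= 272.91 * 0.8787 * 92 / 885
= 24.9290 g

24.9290 g


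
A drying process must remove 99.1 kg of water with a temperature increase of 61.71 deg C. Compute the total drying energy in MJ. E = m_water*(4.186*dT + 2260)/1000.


E = m_water * (4.186 * dT + 2260) / 1000
= 99.1 * (4.186 * 61.71 + 2260) / 1000
= 249.5653 MJ

249.5653 MJ


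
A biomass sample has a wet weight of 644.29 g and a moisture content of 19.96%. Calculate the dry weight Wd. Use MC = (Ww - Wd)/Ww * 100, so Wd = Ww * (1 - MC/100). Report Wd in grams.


Wd = Ww * (1 - MC/100)
= 644.29 * (1 - 19.96/100)
= 515.6897 g

515.6897 g


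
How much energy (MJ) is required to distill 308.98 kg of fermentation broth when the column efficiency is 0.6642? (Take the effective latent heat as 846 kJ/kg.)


E = m * 846 / (eta * 1000)
= 308.98 * 846 / (0.6642 * 1000)
= 393.5518 MJ

393.5518 MJ


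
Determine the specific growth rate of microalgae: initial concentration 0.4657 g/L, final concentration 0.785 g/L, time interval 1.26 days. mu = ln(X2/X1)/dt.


mu = ln(X2/X1) / dt
= ln(0.785/0.4657) / 1.26
= 0.4144 per day

0.4144 per day


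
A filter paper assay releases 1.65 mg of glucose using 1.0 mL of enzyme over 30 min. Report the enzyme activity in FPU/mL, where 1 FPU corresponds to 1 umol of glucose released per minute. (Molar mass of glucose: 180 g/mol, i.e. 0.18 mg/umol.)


Activity = glucose_mg / (0.18 mg/umol * V_mL * t_min)
= 1.65 / (0.18 * 1.0 * 30)
= 0.3056 FPU/mL

0.3056 FPU/mL
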